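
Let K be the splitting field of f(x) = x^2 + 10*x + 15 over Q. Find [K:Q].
[K:Q] = 2

The discriminant of x^2 + (10)*x + (15) is b^2 - 4c = 100 - (60) = 40. Since 40 is not a perfect square in Q, the polynomial is irreducible over Q. Its two roots generate a degree-2 extension, so [K:Q] = 2.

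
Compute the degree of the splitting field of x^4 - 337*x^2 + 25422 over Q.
[K:Q] = 4

f factors as (x^2 - 114)(x^2 - 223); the splitting field is K = Q(sqrt(114), sqrt(223)). Since 114, 223, and 25422 are all non-squares in Q, the three subfields Q(sqrt(114)), Q(sqrt(223)), Q(sqrt(25422)) are distinct degree-2 extensions, so [K:Q] = 4 (Klein four Galois group).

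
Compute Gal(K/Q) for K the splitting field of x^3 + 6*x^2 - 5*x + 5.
Gal(K/Q) = S_3 (symmetric group of order 6)

Compute the discriminant of x^3 + (6)*x^2 + (-5)*x + (5): Δ = -6295. Since Δ is not a rational square, the Galois group is not contained in A_3; it must be the full S_3 (irreducibility of the cubic rules out anything smaller).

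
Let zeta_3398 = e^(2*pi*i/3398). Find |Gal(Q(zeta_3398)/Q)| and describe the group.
|Gal(Q(zeta_3398)/Q)| = phi(3398) = 1698; group ≅ (Z/3398Z)^* ≅ Z/1698Z

The n-th cyclotomic polynomial Φ_3398(x) is the minimal polynomial of zeta_3398 over Q and has degree phi(3398) = 1698. So Q(zeta_3398) is a degree-1698 Galois extension with Galois group (Z/3398Z)^*. By CRT, (Z/3398Z)^* ≅ (Z/2Z)^* × (Z/1699Z)^*. Each prime-power unit group is (Z/2Z)^* ≅ trivial group (order 1); (Z/1699Z)^* ≅ Z/1698Z. Hence Gal(Q(zeta_3398)/Q) ≅ Z/1698Z.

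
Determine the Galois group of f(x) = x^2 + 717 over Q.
Gal(K/Q) = Z/2Z (cyclic of order 2)

x^2 + 717 is irreducible over Q since -717 is not a rational square. The splitting field Q(sqrt(-717)) has degree 2 over Q, and its unique nontrivial automorphism is sqrt(-717) ↦ -sqrt(-717). Hence Gal(Q(sqrt(-717))/Q) = Z/2Z.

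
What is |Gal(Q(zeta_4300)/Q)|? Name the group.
|Gal(Q(zeta_4300)/Q)| = phi(4300) = 1680; group ≅ (Z/4300Z)^* ≅ Z/2Z × Z/20Z × Z/42Z

The n-th cyclotomic polynomial Φ_4300(x) is the minimal polynomial of zeta_4300 over Q and has degree phi(4300) = 1680. So Q(zeta_4300) is a degree-1680 Galois extension with Galois group (Z/4300Z)^*. By CRT, (Z/4300Z)^* ≅ (Z/4Z)^* × (Z/25Z)^* × (Z/43Z)^*. Each prime-power unit group is (Z/4Z)^* ≅ Z/2Z; (Z/25Z)^* ≅ Z/20Z; (Z/43Z)^* ≅ Z/42Z. Hence Gal(Q(zeta_4300)/Q) ≅ Z/2Z × Z/20Z × Z/42Z.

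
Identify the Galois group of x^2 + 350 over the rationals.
Gal(K/Q) = Z/2Z (cyclic of order 2)

x^2 + 350 is irreducible over Q since -350 is not a rational square. The splitting field Q(sqrt(-350)) has degree 2 over Q, and its unique nontrivial automorphism is sqrt(-350) ↦ -sqrt(-350). Hence Gal(Q(sqrt(-350))/Q) = Z/2Z.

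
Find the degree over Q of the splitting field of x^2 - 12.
[K:Q] = 2

The discriminant of x^2 + (0)*x + (-12) is b^2 - 4c = 0 - (-48) = 48. Since 48 is not a perfect square in Q, the polynomial is irreducible over Q. Its two roots generate a degree-2 extension, so [K:Q] = 2.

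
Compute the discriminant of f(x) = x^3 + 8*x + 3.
Δ = -2291

For a depressed cubic x^3 + p x + q the discriminant is Δ = -4 p^3 - 27 q^2 = -4*(8)^3 - 27*(3)^2 = -2048 - 243 = -2291.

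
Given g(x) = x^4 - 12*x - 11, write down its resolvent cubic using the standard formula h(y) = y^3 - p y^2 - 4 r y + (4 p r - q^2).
h(y) = y^3 + 44*y - 144

Identify coefficients: p = 0, q = -12, r = -11.
Plug into h(y) = y^3 - p y^2 - 4 r y + (4 p r - q^2):
  h(y) = y^3 - (0) y^2 - 4*(-11) y + (4*(0)*(-11) - (-12)^2)
       = y^3 + (0) y^2 + (44) y + (-144).
Simplifying: h(y) = y^3 + 44*y - 144.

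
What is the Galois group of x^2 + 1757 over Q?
Gal(K/Q) = Z/2Z (cyclic of order 2)

x^2 + 1757 is irreducible over Q since -1757 is not a rational square. The splitting field Q(sqrt(-1757)) has degree 2 over Q, and its unique nontrivial automorphism is sqrt(-1757) ↦ -sqrt(-1757). Hence Gal(Q(sqrt(-1757))/Q) = Z/2Z.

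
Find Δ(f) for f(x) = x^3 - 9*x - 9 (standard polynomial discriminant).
Δ = 729

For a depressed cubic x^3 + p x + q the discriminant is Δ = -4 p^3 - 27 q^2 = -4*(-9)^3 - 27*(-9)^2 = 2916 - 2187 = 729.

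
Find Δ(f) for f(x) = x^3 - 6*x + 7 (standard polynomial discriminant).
Δ = -459

For a depressed cubic x^3 + p x + q the discriminant is Δ = -4 p^3 - 27 q^2 = -4*(-6)^3 - 27*(7)^2 = 864 - 1323 = -459.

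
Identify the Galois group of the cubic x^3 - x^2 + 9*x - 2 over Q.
Gal(K/Q) = S_3 (symmetric group of order 6)

Compute the discriminant of x^3 + (-1)*x^2 + (9)*x + (-2): Δ = -2627. Since Δ is not a rational square, the Galois group is not contained in A_3; it must be the full S_3 (irreducibility of the cubic rules out anything smaller).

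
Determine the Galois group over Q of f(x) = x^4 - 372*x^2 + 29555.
Gal(K/Q) = V_4 (Klein four-group, Z/2Z × Z/2Z)

f factors as (x^2 - 115)(x^2 - 257), so the splitting field is K = Q(sqrt(115), sqrt(257)). The elements 115, 257, 29555 are all non-squares in Q, so sqrt(115) and sqrt(257) generate independent quadratic extensions. Thus [K:Q] = 4 and Gal(K/Q) is generated by the two order-2 automorphisms sqrt(115) ↦ -sqrt(115) and sqrt(257) ↦ -sqrt(257), giving V_4.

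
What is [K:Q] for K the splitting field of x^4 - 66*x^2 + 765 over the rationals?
[K:Q] = 4

f factors as (x^2 - 51)(x^2 - 15); the splitting field is K = Q(sqrt(51), sqrt(15)). Since 51, 15, and 765 are all non-squares in Q, the three subfields Q(sqrt(51)), Q(sqrt(15)), Q(sqrt(765)) are distinct degree-2 extensions, so [K:Q] = 4 (Klein four Galois group).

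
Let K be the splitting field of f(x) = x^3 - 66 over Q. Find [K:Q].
[K:Q] = 6

x^3 - 66 has one real root r = 66^(1/3) and two complex roots r*zeta_3, r*zeta_3^2 where zeta_3 = e^(2*pi*i/3). The splitting field is Q(r, zeta_3). [Q(r):Q] = 3 and [Q(zeta_3):Q] = 2 with gcd = 1, so [Q(r, zeta_3):Q] = 3 * 2 = 6.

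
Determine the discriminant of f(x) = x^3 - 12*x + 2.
Δ = 6804

For a depressed cubic x^3 + p x + q the discriminant is Δ = -4 p^3 - 27 q^2 = -4*(-12)^3 - 27*(2)^2 = 6912 - 108 = 6804.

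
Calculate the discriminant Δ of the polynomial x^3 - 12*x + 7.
Δ = 5589

For a depressed cubic x^3 + p x + q the discriminant is Δ = -4 p^3 - 27 q^2 = -4*(-12)^3 - 27*(7)^2 = 6912 - 1323 = 5589.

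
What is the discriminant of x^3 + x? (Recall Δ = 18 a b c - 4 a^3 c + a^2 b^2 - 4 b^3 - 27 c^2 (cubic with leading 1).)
Δ = -4

For x^3 + a x^2 + b x + c the discriminant is Δ = 18 a b c - 4 a^3 c + a^2 b^2 - 4 b^3 - 27 c^2.
Plug a = 0, b = 1, c = 0:
  18*(0)*(1)*(0) - 4*(0)^3*(0) + (0)^2*(1)^2 - 4*(1)^3 - 27*(0)^2
  = 0 + (0) + 0 + (-4) + (0)
  = -4.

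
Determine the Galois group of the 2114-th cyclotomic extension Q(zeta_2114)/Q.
|Gal(Q(zeta_2114)/Q)| = phi(2114) = 900; group ≅ (Z/2114Z)^* ≅ Z/6Z × Z/150Z

The n-th cyclotomic polynomial Φ_2114(x) is the minimal polynomial of zeta_2114 over Q and has degree phi(2114) = 900. So Q(zeta_2114) is a degree-900 Galois extension with Galois group (Z/2114Z)^*. By CRT, (Z/2114Z)^* ≅ (Z/2Z)^* × (Z/7Z)^* × (Z/151Z)^*. Each prime-power unit group is (Z/2Z)^* ≅ trivial group (order 1); (Z/7Z)^* ≅ Z/6Z; (Z/151Z)^* ≅ Z/150Z. Hence Gal(Q(zeta_2114)/Q) ≅ Z/6Z × Z/150Z.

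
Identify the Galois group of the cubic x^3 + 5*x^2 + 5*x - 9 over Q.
Gal(K/Q) = S_3 (symmetric group of order 6)

Compute the discriminant of x^3 + (5)*x^2 + (5)*x + (-9): Δ = -1612. Since Δ is not a rational square, the Galois group is not contained in A_3; it must be the full S_3 (irreducibility of the cubic rules out anything smaller).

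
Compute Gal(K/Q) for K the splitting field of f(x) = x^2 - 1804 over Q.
Gal(K/Q) = Z/2Z (cyclic of order 2)

x^2 - 1804 is irreducible over Q since 1804 is not a rational square. The splitting field Q(sqrt(1804)) has degree 2 over Q, and its unique nontrivial automorphism is sqrt(1804) ↦ -sqrt(1804). Hence Gal(Q(sqrt(1804))/Q) = Z/2Z.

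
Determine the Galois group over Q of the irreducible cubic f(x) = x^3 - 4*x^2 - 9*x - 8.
Gal(K/Q) = S_3 (symmetric group of order 6)

Compute the discriminant of x^3 + (-4)*x^2 + (-9)*x + (-8): Δ = -4748. Since Δ is not a rational square, the Galois group is not contained in A_3; it must be the full S_3 (irreducibility of the cubic rules out anything smaller).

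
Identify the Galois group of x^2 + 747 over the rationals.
Gal(K/Q) = Z/2Z (cyclic of order 2)

x^2 + 747 is irreducible over Q since -747 is not a rational square. The splitting field Q(sqrt(-747)) has degree 2 over Q, and its unique nontrivial automorphism is sqrt(-747) ↦ -sqrt(-747). Hence Gal(Q(sqrt(-747))/Q) = Z/2Z.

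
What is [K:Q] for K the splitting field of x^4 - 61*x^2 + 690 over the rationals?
[K:Q] = 4

f factors as (x^2 - 46)(x^2 - 15); the splitting field is K = Q(sqrt(46), sqrt(15)). Since 46, 15, and 690 are all non-squares in Q, the three subfields Q(sqrt(46)), Q(sqrt(15)), Q(sqrt(690)) are distinct degree-2 extensions, so [K:Q] = 4 (Klein four Galois group).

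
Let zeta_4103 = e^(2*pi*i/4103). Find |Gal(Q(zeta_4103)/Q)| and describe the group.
|Gal(Q(zeta_4103)/Q)| = phi(4103) = 3720; group ≅ (Z/4103Z)^* ≅ Z/10Z × Z/372Z

The n-th cyclotomic polynomial Φ_4103(x) is the minimal polynomial of zeta_4103 over Q and has degree phi(4103) = 3720. So Q(zeta_4103) is a degree-3720 Galois extension with Galois group (Z/4103Z)^*. By CRT, (Z/4103Z)^* ≅ (Z/11Z)^* × (Z/373Z)^*. Each prime-power unit group is (Z/11Z)^* ≅ Z/10Z; (Z/373Z)^* ≅ Z/372Z. Hence Gal(Q(zeta_4103)/Q) ≅ Z/10Z × Z/372Z.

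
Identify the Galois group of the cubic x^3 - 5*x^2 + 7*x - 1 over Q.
Gal(K/Q) = S_3 (symmetric group of order 6)

Compute the discriminant of x^3 + (-5)*x^2 + (7)*x + (-1): Δ = -44. Since Δ is not a rational square, the Galois group is not contained in A_3; it must be the full S_3 (irreducibility of the cubic rules out anything smaller).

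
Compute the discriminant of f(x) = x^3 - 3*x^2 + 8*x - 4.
Δ = -608

For x^3 + a x^2 + b x + c the discriminant is Δ = 18 a b c - 4 a^3 c + a^2 b^2 - 4 b^3 - 27 c^2.
Plug a = -3, b = 8, c = -4:
  18*(-3)*(8)*(-4) - 4*(-3)^3*(-4) + (-3)^2*(8)^2 - 4*(8)^3 - 27*(-4)^2
  = 1728 + (-432) + 576 + (-2048) + (-432)
  = -608.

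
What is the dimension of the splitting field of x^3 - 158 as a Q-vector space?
[K:Q] = 6

x^3 - 158 has one real root r = 158^(1/3) and two complex roots r*zeta_3, r*zeta_3^2 where zeta_3 = e^(2*pi*i/3). The splitting field is Q(r, zeta_3). [Q(r):Q] = 3 and [Q(zeta_3):Q] = 2 with gcd = 1, so [Q(r, zeta_3):Q] = 3 * 2 = 6.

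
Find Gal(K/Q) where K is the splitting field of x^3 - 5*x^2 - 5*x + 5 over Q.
Gal(K/Q) = S_3 (symmetric group of order 6)

Compute the discriminant of x^3 + (-5)*x^2 + (-5)*x + (5): Δ = 5200. Since Δ is not a rational square, the Galois group is not contained in A_3; it must be the full S_3 (irreducibility of the cubic rules out anything smaller).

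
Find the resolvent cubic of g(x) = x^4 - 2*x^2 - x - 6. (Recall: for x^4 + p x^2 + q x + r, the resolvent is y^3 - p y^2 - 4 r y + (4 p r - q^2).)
h(y) = y^3 + 2*y^2 + 24*y + 47

Identify coefficients: p = -2, q = -1, r = -6.
Plug into h(y) = y^3 - p y^2 - 4 r y + (4 p r - q^2):
  h(y) = y^3 - (-2) y^2 - 4*(-6) y + (4*(-2)*(-6) - (-1)^2)
       = y^3 + (2) y^2 + (24) y + (47).
Simplifying: h(y) = y^3 + 2*y^2 + 24*y + 47.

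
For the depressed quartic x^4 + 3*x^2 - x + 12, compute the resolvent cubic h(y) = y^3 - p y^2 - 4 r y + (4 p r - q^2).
h(y) = y^3 - 3*y^2 - 48*y + 143

Identify coefficients: p = 3, q = -1, r = 12.
Plug into h(y) = y^3 - p y^2 - 4 r y + (4 p r - q^2):
  h(y) = y^3 - (3) y^2 - 4*(12) y + (4*(3)*(12) - (-1)^2)
       = y^3 + (-3) y^2 + (-48) y + (143).
Simplifying: h(y) = y^3 - 3*y^2 - 48*y + 143.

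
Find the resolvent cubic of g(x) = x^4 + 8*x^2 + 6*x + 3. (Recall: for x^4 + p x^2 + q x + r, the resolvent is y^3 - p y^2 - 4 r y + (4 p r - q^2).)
h(y) = y^3 - 8*y^2 - 12*y + 60

Identify coefficients: p = 8, q = 6, r = 3.
Plug into h(y) = y^3 - p y^2 - 4 r y + (4 p r - q^2):
  h(y) = y^3 - (8) y^2 - 4*(3) y + (4*(8)*(3) - (6)^2)
       = y^3 + (-8) y^2 + (-12) y + (60).
Simplifying: h(y) = y^3 - 8*y^2 - 12*y + 60.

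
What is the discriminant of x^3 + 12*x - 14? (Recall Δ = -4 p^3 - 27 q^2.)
Δ = -12204

For a depressed cubic x^3 + p x + q the discriminant is Δ = -4 p^3 - 27 q^2 = -4*(12)^3 - 27*(-14)^2 = -6912 - 5292 = -12204.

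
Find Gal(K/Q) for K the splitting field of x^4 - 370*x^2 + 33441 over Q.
Gal(K/Q) = V_4 (Klein four-group, Z/2Z × Z/2Z)

f factors as (x^2 - 157)(x^2 - 213), so the splitting field is K = Q(sqrt(157), sqrt(213)). The elements 157, 213, 33441 are all non-squares in Q, so sqrt(157) and sqrt(213) generate independent quadratic extensions. Thus [K:Q] = 4 and Gal(K/Q) is generated by the two order-2 automorphisms sqrt(157) ↦ -sqrt(157) and sqrt(213) ↦ -sqrt(213), giving V_4.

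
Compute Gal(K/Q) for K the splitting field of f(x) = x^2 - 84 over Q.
Gal(K/Q) = Z/2Z (cyclic of order 2)

x^2 - 84 is irreducible over Q since 84 is not a rational square. The splitting field Q(sqrt(84)) has degree 2 over Q, and its unique nontrivial automorphism is sqrt(84) ↦ -sqrt(84). Hence Gal(Q(sqrt(84))/Q) = Z/2Z.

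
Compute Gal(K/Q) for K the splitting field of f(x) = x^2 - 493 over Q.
Gal(K/Q) = Z/2Z (cyclic of order 2)

x^2 - 493 is irreducible over Q since 493 is not a rational square. The splitting field Q(sqrt(493)) has degree 2 over Q, and its unique nontrivial automorphism is sqrt(493) ↦ -sqrt(493). Hence Gal(Q(sqrt(493))/Q) = Z/2Z.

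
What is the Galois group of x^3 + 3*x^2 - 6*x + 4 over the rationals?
Gal(K/Q) = S_3 (symmetric group of order 6)

Compute the discriminant of x^3 + (3)*x^2 + (-6)*x + (4): Δ = -972. Since Δ is not a rational square, the Galois group is not contained in A_3; it must be the full S_3 (irreducibility of the cubic rules out anything smaller).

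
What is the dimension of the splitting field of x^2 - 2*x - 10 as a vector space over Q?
[K:Q] = 2

The discriminant of x^2 + (-2)*x + (-10) is b^2 - 4c = 4 - (-40) = 44. Since 44 is not a perfect square in Q, the polynomial is irreducible over Q. Its two roots generate a degree-2 extension, so [K:Q] = 2.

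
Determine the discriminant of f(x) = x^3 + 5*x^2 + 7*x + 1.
Δ = -44

For x^3 + a x^2 + b x + c the discriminant is Δ = 18 a b c - 4 a^3 c + a^2 b^2 - 4 b^3 - 27 c^2.
Plug a = 5, b = 7, c = 1:
  18*(5)*(7)*(1) - 4*(5)^3*(1) + (5)^2*(7)^2 - 4*(7)^3 - 27*(1)^2
  = 630 + (-500) + 1225 + (-1372) + (-27)
  = -44.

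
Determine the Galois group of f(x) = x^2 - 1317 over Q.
Gal(K/Q) = Z/2Z (cyclic of order 2)

x^2 - 1317 is irreducible over Q since 1317 is not a rational square. The splitting field Q(sqrt(1317)) has degree 2 over Q, and its unique nontrivial automorphism is sqrt(1317) ↦ -sqrt(1317). Hence Gal(Q(sqrt(1317))/Q) = Z/2Z.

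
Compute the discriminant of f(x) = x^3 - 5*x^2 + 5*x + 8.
Δ = -1203

For x^3 + a x^2 + b x + c the discriminant is Δ = 18 a b c - 4 a^3 c + a^2 b^2 - 4 b^3 - 27 c^2.
Plug a = -5, b = 5, c = 8:
  18*(-5)*(5)*(8) - 4*(-5)^3*(8) + (-5)^2*(5)^2 - 4*(5)^3 - 27*(8)^2
  = -3600 + (4000) + 625 + (-500) + (-1728)
  = -1203.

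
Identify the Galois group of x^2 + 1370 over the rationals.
Gal(K/Q) = Z/2Z (cyclic of order 2)

x^2 + 1370 is irreducible over Q since -1370 is not a rational square. The splitting field Q(sqrt(-1370)) has degree 2 over Q, and its unique nontrivial automorphism is sqrt(-1370) ↦ -sqrt(-1370). Hence Gal(Q(sqrt(-1370))/Q) = Z/2Z.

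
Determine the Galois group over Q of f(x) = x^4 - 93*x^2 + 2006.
Gal(K/Q) = V_4 (Klein four-group, Z/2Z × Z/2Z)

f factors as (x^2 - 59)(x^2 - 34), so the splitting field is K = Q(sqrt(59), sqrt(34)). The elements 59, 34, 2006 are all non-squares in Q, so sqrt(59) and sqrt(34) generate independent quadratic extensions. Thus [K:Q] = 4 and Gal(K/Q) is generated by the two order-2 automorphisms sqrt(59) ↦ -sqrt(59) and sqrt(34) ↦ -sqrt(34), giving V_4.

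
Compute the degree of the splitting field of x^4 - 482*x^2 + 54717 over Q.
[K:Q] = 4

f factors as (x^2 - 183)(x^2 - 299); the splitting field is K = Q(sqrt(183), sqrt(299)). Since 183, 299, and 54717 are all non-squares in Q, the three subfields Q(sqrt(183)), Q(sqrt(299)), Q(sqrt(54717)) are distinct degree-2 extensions, so [K:Q] = 4 (Klein four Galois group).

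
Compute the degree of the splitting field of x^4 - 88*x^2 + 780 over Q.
[K:Q] = 4

f factors as (x^2 - 10)(x^2 - 78); the splitting field is K = Q(sqrt(10), sqrt(78)). Since 10, 78, and 780 are all non-squares in Q, the three subfields Q(sqrt(10)), Q(sqrt(78)), Q(sqrt(780)) are distinct degree-2 extensions, so [K:Q] = 4 (Klein four Galois group).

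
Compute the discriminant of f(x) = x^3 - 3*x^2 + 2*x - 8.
Δ = -1724

For x^3 + a x^2 + b x + c the discriminant is Δ = 18 a b c - 4 a^3 c + a^2 b^2 - 4 b^3 - 27 c^2.
Plug a = -3, b = 2, c = -8:
  18*(-3)*(2)*(-8) - 4*(-3)^3*(-8) + (-3)^2*(2)^2 - 4*(2)^3 - 27*(-8)^2
  = 864 + (-864) + 36 + (-32) + (-1728)
  = -1724.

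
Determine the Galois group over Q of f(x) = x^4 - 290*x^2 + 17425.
Gal(K/Q) = V_4 (Klein four-group, Z/2Z × Z/2Z)

f factors as (x^2 - 85)(x^2 - 205), so the splitting field is K = Q(sqrt(85), sqrt(205)). The elements 85, 205, 17425 are all non-squares in Q, so sqrt(85) and sqrt(205) generate independent quadratic extensions. Thus [K:Q] = 4 and Gal(K/Q) is generated by the two order-2 automorphisms sqrt(85) ↦ -sqrt(85) and sqrt(205) ↦ -sqrt(205), giving V_4.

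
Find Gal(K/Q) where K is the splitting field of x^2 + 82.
Gal(K/Q) = Z/2Z (cyclic of order 2)

x^2 + 82 is irreducible over Q since -82 is not a rational square. The splitting field Q(sqrt(-82)) has degree 2 over Q, and its unique nontrivial automorphism is sqrt(-82) ↦ -sqrt(-82). Hence Gal(Q(sqrt(-82))/Q) = Z/2Z.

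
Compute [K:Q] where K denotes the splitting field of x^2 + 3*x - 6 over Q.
[K:Q] = 2

The discriminant of x^2 + (3)*x + (-6) is b^2 - 4c = 9 - (-24) = 33. Since 33 is not a perfect square in Q, the polynomial is irreducible over Q. Its two roots generate a degree-2 extension, so [K:Q] = 2.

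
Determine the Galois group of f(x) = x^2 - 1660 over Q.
Gal(K/Q) = Z/2Z (cyclic of order 2)

x^2 - 1660 is irreducible over Q since 1660 is not a rational square. The splitting field Q(sqrt(1660)) has degree 2 over Q, and its unique nontrivial automorphism is sqrt(1660) ↦ -sqrt(1660). Hence Gal(Q(sqrt(1660))/Q) = Z/2Z.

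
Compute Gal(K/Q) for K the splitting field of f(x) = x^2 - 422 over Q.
Gal(K/Q) = Z/2Z (cyclic of order 2)

x^2 - 422 is irreducible over Q since 422 is not a rational square. The splitting field Q(sqrt(422)) has degree 2 over Q, and its unique nontrivial automorphism is sqrt(422) ↦ -sqrt(422). Hence Gal(Q(sqrt(422))/Q) = Z/2Z.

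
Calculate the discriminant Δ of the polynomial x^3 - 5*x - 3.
Δ = 257

For a depressed cubic x^3 + p x + q the discriminant is Δ = -4 p^3 - 27 q^2 = -4*(-5)^3 - 27*(-3)^2 = 500 - 243 = 257.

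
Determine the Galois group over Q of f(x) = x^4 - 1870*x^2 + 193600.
Gal(K/Q) = Z/2Z (cyclic of order 2)

f factors as (x^2 - 110)(x^2 - 1760), so the splitting field is K = Q(sqrt(110), sqrt(1760)). The squarefree part of 110 is 110 and the squarefree part of 1760 is also 110, so sqrt(110) and sqrt(1760) are both rational multiples of sqrt(110). Hence Q(sqrt(110)) = Q(sqrt(1760)) = Q(sqrt(110)), and the splitting field collapses to a single degree-2 extension with Galois group Z/2Z.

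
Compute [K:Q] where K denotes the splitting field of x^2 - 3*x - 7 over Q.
[K:Q] = 2

The discriminant of x^2 + (-3)*x + (-7) is b^2 - 4c = 9 - (-28) = 37. Since 37 is not a perfect square in Q, the polynomial is irreducible over Q. Its two roots generate a degree-2 extension, so [K:Q] = 2.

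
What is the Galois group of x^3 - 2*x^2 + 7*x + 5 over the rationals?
Gal(K/Q) = S_3 (symmetric group of order 6)

Compute the discriminant of x^3 + (-2)*x^2 + (7)*x + (5): Δ = -2951. Since Δ is not a rational square, the Galois group is not contained in A_3; it must be the full S_3 (irreducibility of the cubic rules out anything smaller).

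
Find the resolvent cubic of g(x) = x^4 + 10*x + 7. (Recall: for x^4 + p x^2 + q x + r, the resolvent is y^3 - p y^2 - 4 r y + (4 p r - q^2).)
h(y) = y^3 - 28*y - 100

Identify coefficients: p = 0, q = 10, r = 7.
Plug into h(y) = y^3 - p y^2 - 4 r y + (4 p r - q^2):
  h(y) = y^3 - (0) y^2 - 4*(7) y + (4*(0)*(7) - (10)^2)
       = y^3 + (0) y^2 + (-28) y + (-100).
Simplifying: h(y) = y^3 - 28*y - 100.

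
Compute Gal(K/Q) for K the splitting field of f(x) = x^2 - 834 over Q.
Gal(K/Q) = Z/2Z (cyclic of order 2)

x^2 - 834 is irreducible over Q since 834 is not a rational square. The splitting field Q(sqrt(834)) has degree 2 over Q, and its unique nontrivial automorphism is sqrt(834) ↦ -sqrt(834). Hence Gal(Q(sqrt(834))/Q) = Z/2Z.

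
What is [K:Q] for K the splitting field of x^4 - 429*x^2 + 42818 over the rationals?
[K:Q] = 4

f factors as (x^2 - 271)(x^2 - 158); the splitting field is K = Q(sqrt(271), sqrt(158)). Since 271, 158, and 42818 are all non-squares in Q, the three subfields Q(sqrt(271)), Q(sqrt(158)), Q(sqrt(42818)) are distinct degree-2 extensions, so [K:Q] = 4 (Klein four Galois group).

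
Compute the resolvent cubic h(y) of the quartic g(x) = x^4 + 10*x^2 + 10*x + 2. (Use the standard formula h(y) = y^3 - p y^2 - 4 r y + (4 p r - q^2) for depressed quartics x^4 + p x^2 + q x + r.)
h(y) = y^3 - 10*y^2 - 8*y - 20

Identify coefficients: p = 10, q = 10, r = 2.
Plug into h(y) = y^3 - p y^2 - 4 r y + (4 p r - q^2):
  h(y) = y^3 - (10) y^2 - 4*(2) y + (4*(10)*(2) - (10)^2)
       = y^3 + (-10) y^2 + (-8) y + (-20).
Simplifying: h(y) = y^3 - 10*y^2 - 8*y - 20.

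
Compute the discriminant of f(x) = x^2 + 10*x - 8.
Δ = 132

For a quadratic a x^2 + b x + c the discriminant is Δ = b^2 - 4ac = (10)^2 - 4*(1)*(-8) = 100 - (-32) = 132.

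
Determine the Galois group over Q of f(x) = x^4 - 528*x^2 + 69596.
Gal(K/Q) = V_4 (Klein four-group, Z/2Z × Z/2Z)

f factors as (x^2 - 254)(x^2 - 274), so the splitting field is K = Q(sqrt(254), sqrt(274)). The elements 254, 274, 69596 are all non-squares in Q, so sqrt(254) and sqrt(274) generate independent quadratic extensions. Thus [K:Q] = 4 and Gal(K/Q) is generated by the two order-2 automorphisms sqrt(254) ↦ -sqrt(254) and sqrt(274) ↦ -sqrt(274), giving V_4.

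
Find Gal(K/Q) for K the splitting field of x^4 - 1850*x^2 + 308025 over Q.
Gal(K/Q) = Z/2Z (cyclic of order 2)

f factors as (x^2 - 185)(x^2 - 1665), so the splitting field is K = Q(sqrt(185), sqrt(1665)). The squarefree part of 185 is 185 and the squarefree part of 1665 is also 185, so sqrt(185) and sqrt(1665) are both rational multiples of sqrt(185). Hence Q(sqrt(185)) = Q(sqrt(1665)) = Q(sqrt(185)), and the splitting field collapses to a single degree-2 extension with Galois group Z/2Z.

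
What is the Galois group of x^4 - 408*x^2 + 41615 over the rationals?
Gal(K/Q) = V_4 (Klein four-group, Z/2Z × Z/2Z)

f factors as (x^2 - 205)(x^2 - 203), so the splitting field is K = Q(sqrt(205), sqrt(203)). The elements 205, 203, 41615 are all non-squares in Q, so sqrt(205) and sqrt(203) generate independent quadratic extensions. Thus [K:Q] = 4 and Gal(K/Q) is generated by the two order-2 automorphisms sqrt(205) ↦ -sqrt(205) and sqrt(203) ↦ -sqrt(203), giving V_4.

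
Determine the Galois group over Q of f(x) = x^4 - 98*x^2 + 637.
Gal(K/Q) = V_4 (Klein four-group, Z/2Z × Z/2Z)

f factors as (x^2 - 7)(x^2 - 91), so the splitting field is K = Q(sqrt(7), sqrt(91)). The elements 7, 91, 637 are all non-squares in Q, so sqrt(7) and sqrt(91) generate independent quadratic extensions. Thus [K:Q] = 4 and Gal(K/Q) is generated by the two order-2 automorphisms sqrt(7) ↦ -sqrt(7) and sqrt(91) ↦ -sqrt(91), giving V_4.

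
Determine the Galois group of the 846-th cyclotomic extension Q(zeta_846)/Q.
|Gal(Q(zeta_846)/Q)| = phi(846) = 276; group ≅ (Z/846Z)^* ≅ Z/6Z × Z/46Z

The n-th cyclotomic polynomial Φ_846(x) is the minimal polynomial of zeta_846 over Q and has degree phi(846) = 276. So Q(zeta_846) is a degree-276 Galois extension with Galois group (Z/846Z)^*. By CRT, (Z/846Z)^* ≅ (Z/2Z)^* × (Z/9Z)^* × (Z/47Z)^*. Each prime-power unit group is (Z/2Z)^* ≅ trivial group (order 1); (Z/9Z)^* ≅ Z/6Z; (Z/47Z)^* ≅ Z/46Z. Hence Gal(Q(zeta_846)/Q) ≅ Z/6Z × Z/46Z.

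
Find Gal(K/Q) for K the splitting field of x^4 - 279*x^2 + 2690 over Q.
Gal(K/Q) = V_4 (Klein four-group, Z/2Z × Z/2Z)

f factors as (x^2 - 269)(x^2 - 10), so the splitting field is K = Q(sqrt(269), sqrt(10)). The elements 269, 10, 2690 are all non-squares in Q, so sqrt(269) and sqrt(10) generate independent quadratic extensions. Thus [K:Q] = 4 and Gal(K/Q) is generated by the two order-2 automorphisms sqrt(269) ↦ -sqrt(269) and sqrt(10) ↦ -sqrt(10), giving V_4.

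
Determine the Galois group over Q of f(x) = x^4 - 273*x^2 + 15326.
Gal(K/Q) = V_4 (Klein four-group, Z/2Z × Z/2Z)

f factors as (x^2 - 79)(x^2 - 194), so the splitting field is K = Q(sqrt(79), sqrt(194)). The elements 79, 194, 15326 are all non-squares in Q, so sqrt(79) and sqrt(194) generate independent quadratic extensions. Thus [K:Q] = 4 and Gal(K/Q) is generated by the two order-2 automorphisms sqrt(79) ↦ -sqrt(79) and sqrt(194) ↦ -sqrt(194), giving V_4.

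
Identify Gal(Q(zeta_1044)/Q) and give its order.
|Gal(Q(zeta_1044)/Q)| = phi(1044) = 336; group ≅ (Z/1044Z)^* ≅ Z/2Z × Z/6Z × Z/28Z

The n-th cyclotomic polynomial Φ_1044(x) is the minimal polynomial of zeta_1044 over Q and has degree phi(1044) = 336. So Q(zeta_1044) is a degree-336 Galois extension with Galois group (Z/1044Z)^*. By CRT, (Z/1044Z)^* ≅ (Z/4Z)^* × (Z/9Z)^* × (Z/29Z)^*. Each prime-power unit group is (Z/4Z)^* ≅ Z/2Z; (Z/9Z)^* ≅ Z/6Z; (Z/29Z)^* ≅ Z/28Z. Hence Gal(Q(zeta_1044)/Q) ≅ Z/2Z × Z/6Z × Z/28Z.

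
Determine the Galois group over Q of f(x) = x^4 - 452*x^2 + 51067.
Gal(K/Q) = V_4 (Klein four-group, Z/2Z × Z/2Z)

f factors as (x^2 - 229)(x^2 - 223), so the splitting field is K = Q(sqrt(229), sqrt(223)). The elements 229, 223, 51067 are all non-squares in Q, so sqrt(229) and sqrt(223) generate independent quadratic extensions. Thus [K:Q] = 4 and Gal(K/Q) is generated by the two order-2 automorphisms sqrt(229) ↦ -sqrt(229) and sqrt(223) ↦ -sqrt(223), giving V_4.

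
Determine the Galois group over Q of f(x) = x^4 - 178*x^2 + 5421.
Gal(K/Q) = V_4 (Klein four-group, Z/2Z × Z/2Z)

f factors as (x^2 - 39)(x^2 - 139), so the splitting field is K = Q(sqrt(39), sqrt(139)). The elements 39, 139, 5421 are all non-squares in Q, so sqrt(39) and sqrt(139) generate independent quadratic extensions. Thus [K:Q] = 4 and Gal(K/Q) is generated by the two order-2 automorphisms sqrt(39) ↦ -sqrt(39) and sqrt(139) ↦ -sqrt(139), giving V_4.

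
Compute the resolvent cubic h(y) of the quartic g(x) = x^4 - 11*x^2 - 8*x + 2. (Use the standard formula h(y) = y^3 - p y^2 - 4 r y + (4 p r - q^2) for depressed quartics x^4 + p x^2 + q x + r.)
h(y) = y^3 + 11*y^2 - 8*y - 152

Identify coefficients: p = -11, q = -8, r = 2.
Plug into h(y) = y^3 - p y^2 - 4 r y + (4 p r - q^2):
  h(y) = y^3 - (-11) y^2 - 4*(2) y + (4*(-11)*(2) - (-8)^2)
       = y^3 + (11) y^2 + (-8) y + (-152).
Simplifying: h(y) = y^3 + 11*y^2 - 8*y - 152.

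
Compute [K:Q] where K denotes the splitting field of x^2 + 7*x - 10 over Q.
[K:Q] = 2

The discriminant of x^2 + (7)*x + (-10) is b^2 - 4c = 49 - (-40) = 89. Since 89 is not a perfect square in Q, the polynomial is irreducible over Q. Its two roots generate a degree-2 extension, so [K:Q] = 2.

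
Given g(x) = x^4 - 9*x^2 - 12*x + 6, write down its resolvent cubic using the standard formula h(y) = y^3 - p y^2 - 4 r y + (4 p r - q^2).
h(y) = y^3 + 9*y^2 - 24*y - 360

Identify coefficients: p = -9, q = -12, r = 6.
Plug into h(y) = y^3 - p y^2 - 4 r y + (4 p r - q^2):
  h(y) = y^3 - (-9) y^2 - 4*(6) y + (4*(-9)*(6) - (-12)^2)
       = y^3 + (9) y^2 + (-24) y + (-360).
Simplifying: h(y) = y^3 + 9*y^2 - 24*y - 360.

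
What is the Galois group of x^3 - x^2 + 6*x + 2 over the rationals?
Gal(K/Q) = S_3 (symmetric group of order 6)

Compute the discriminant of x^3 + (-1)*x^2 + (6)*x + (2): Δ = -1144. Since Δ is not a rational square, the Galois group is not contained in A_3; it must be the full S_3 (irreducibility of the cubic rules out anything smaller).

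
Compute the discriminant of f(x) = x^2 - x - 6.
Δ = 25

For a quadratic a x^2 + b x + c the discriminant is Δ = b^2 - 4ac = (-1)^2 - 4*(1)*(-6) = 1 - (-24) = 25.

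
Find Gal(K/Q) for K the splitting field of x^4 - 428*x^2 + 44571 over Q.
Gal(K/Q) = V_4 (Klein four-group, Z/2Z × Z/2Z)

f factors as (x^2 - 179)(x^2 - 249), so the splitting field is K = Q(sqrt(179), sqrt(249)). The elements 179, 249, 44571 are all non-squares in Q, so sqrt(179) and sqrt(249) generate independent quadratic extensions. Thus [K:Q] = 4 and Gal(K/Q) is generated by the two order-2 automorphisms sqrt(179) ↦ -sqrt(179) and sqrt(249) ↦ -sqrt(249), giving V_4.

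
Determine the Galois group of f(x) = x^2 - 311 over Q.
Gal(K/Q) = Z/2Z (cyclic of order 2)

x^2 - 311 is irreducible over Q since 311 is not a rational square. The splitting field Q(sqrt(311)) has degree 2 over Q, and its unique nontrivial automorphism is sqrt(311) ↦ -sqrt(311). Hence Gal(Q(sqrt(311))/Q) = Z/2Z.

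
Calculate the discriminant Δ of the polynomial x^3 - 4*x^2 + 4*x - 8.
Δ = -1472

For x^3 + a x^2 + b x + c the discriminant is Δ = 18 a b c - 4 a^3 c + a^2 b^2 - 4 b^3 - 27 c^2.
Plug a = -4, b = 4, c = -8:
  18*(-4)*(4)*(-8) - 4*(-4)^3*(-8) + (-4)^2*(4)^2 - 4*(4)^3 - 27*(-8)^2
  = 2304 + (-2048) + 256 + (-256) + (-1728)
  = -1472.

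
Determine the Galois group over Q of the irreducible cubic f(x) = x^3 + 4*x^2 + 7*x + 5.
Gal(K/Q) = S_3 (symmetric group of order 6)

Compute the discriminant of x^3 + (4)*x^2 + (7)*x + (5): Δ = -23. Since Δ is not a rational square, the Galois group is not contained in A_3; it must be the full S_3 (irreducibility of the cubic rules out anything smaller).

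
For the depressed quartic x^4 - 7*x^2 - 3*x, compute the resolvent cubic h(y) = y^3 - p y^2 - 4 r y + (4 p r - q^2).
h(y) = y^3 + 7*y^2 - 9

Identify coefficients: p = -7, q = -3, r = 0.
Plug into h(y) = y^3 - p y^2 - 4 r y + (4 p r - q^2):
  h(y) = y^3 - (-7) y^2 - 4*(0) y + (4*(-7)*(0) - (-3)^2)
       = y^3 + (7) y^2 + (0) y + (-9).
Simplifying: h(y) = y^3 + 7*y^2 - 9.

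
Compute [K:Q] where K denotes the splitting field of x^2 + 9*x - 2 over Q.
[K:Q] = 2

The discriminant of x^2 + (9)*x + (-2) is b^2 - 4c = 81 - (-8) = 89. Since 89 is not a perfect square in Q, the polynomial is irreducible over Q. Its two roots generate a degree-2 extension, so [K:Q] = 2.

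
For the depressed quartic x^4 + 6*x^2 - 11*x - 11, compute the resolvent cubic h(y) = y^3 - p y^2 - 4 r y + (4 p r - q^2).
h(y) = y^3 - 6*y^2 + 44*y - 385

Identify coefficients: p = 6, q = -11, r = -11.
Plug into h(y) = y^3 - p y^2 - 4 r y + (4 p r - q^2):
  h(y) = y^3 - (6) y^2 - 4*(-11) y + (4*(6)*(-11) - (-11)^2)
       = y^3 + (-6) y^2 + (44) y + (-385).
Simplifying: h(y) = y^3 - 6*y^2 + 44*y - 385.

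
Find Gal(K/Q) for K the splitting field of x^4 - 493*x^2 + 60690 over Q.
Gal(K/Q) = V_4 (Klein four-group, Z/2Z × Z/2Z)

f factors as (x^2 - 255)(x^2 - 238), so the splitting field is K = Q(sqrt(255), sqrt(238)). The elements 255, 238, 60690 are all non-squares in Q, so sqrt(255) and sqrt(238) generate independent quadratic extensions. Thus [K:Q] = 4 and Gal(K/Q) is generated by the two order-2 automorphisms sqrt(255) ↦ -sqrt(255) and sqrt(238) ↦ -sqrt(238), giving V_4.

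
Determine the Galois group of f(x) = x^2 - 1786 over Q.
Gal(K/Q) = Z/2Z (cyclic of order 2)

x^2 - 1786 is irreducible over Q since 1786 is not a rational square. The splitting field Q(sqrt(1786)) has degree 2 over Q, and its unique nontrivial automorphism is sqrt(1786) ↦ -sqrt(1786). Hence Gal(Q(sqrt(1786))/Q) = Z/2Z.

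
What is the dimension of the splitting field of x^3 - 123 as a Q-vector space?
[K:Q] = 6

x^3 - 123 has one real root r = 123^(1/3) and two complex roots r*zeta_3, r*zeta_3^2 where zeta_3 = e^(2*pi*i/3). The splitting field is Q(r, zeta_3). [Q(r):Q] = 3 and [Q(zeta_3):Q] = 2 with gcd = 1, so [Q(r, zeta_3):Q] = 3 * 2 = 6.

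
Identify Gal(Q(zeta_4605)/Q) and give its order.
|Gal(Q(zeta_4605)/Q)| = phi(4605) = 2448; group ≅ (Z/4605Z)^* ≅ Z/2Z × Z/4Z × Z/306Z

The n-th cyclotomic polynomial Φ_4605(x) is the minimal polynomial of zeta_4605 over Q and has degree phi(4605) = 2448. So Q(zeta_4605) is a degree-2448 Galois extension with Galois group (Z/4605Z)^*. By CRT, (Z/4605Z)^* ≅ (Z/3Z)^* × (Z/5Z)^* × (Z/307Z)^*. Each prime-power unit group is (Z/3Z)^* ≅ Z/2Z; (Z/5Z)^* ≅ Z/4Z; (Z/307Z)^* ≅ Z/306Z. Hence Gal(Q(zeta_4605)/Q) ≅ Z/2Z × Z/4Z × Z/306Z.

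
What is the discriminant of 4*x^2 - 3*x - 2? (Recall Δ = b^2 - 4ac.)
Δ = 41

For a quadratic a x^2 + b x + c the discriminant is Δ = b^2 - 4ac = (-3)^2 - 4*(4)*(-2) = 9 - (-32) = 41.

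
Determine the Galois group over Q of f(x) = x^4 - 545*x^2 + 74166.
Gal(K/Q) = V_4 (Klein four-group, Z/2Z × Z/2Z)

f factors as (x^2 - 282)(x^2 - 263), so the splitting field is K = Q(sqrt(282), sqrt(263)). The elements 282, 263, 74166 are all non-squares in Q, so sqrt(282) and sqrt(263) generate independent quadratic extensions. Thus [K:Q] = 4 and Gal(K/Q) is generated by the two order-2 automorphisms sqrt(282) ↦ -sqrt(282) and sqrt(263) ↦ -sqrt(263), giving V_4.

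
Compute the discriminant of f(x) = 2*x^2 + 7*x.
Δ = 49

For a quadratic a x^2 + b x + c the discriminant is Δ = b^2 - 4ac = (7)^2 - 4*(2)*(0) = 49 - (0) = 49.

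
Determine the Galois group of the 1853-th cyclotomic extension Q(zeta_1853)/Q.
|Gal(Q(zeta_1853)/Q)| = phi(1853) = 1728; group ≅ (Z/1853Z)^* ≅ Z/16Z × Z/108Z

The n-th cyclotomic polynomial Φ_1853(x) is the minimal polynomial of zeta_1853 over Q and has degree phi(1853) = 1728. So Q(zeta_1853) is a degree-1728 Galois extension with Galois group (Z/1853Z)^*. By CRT, (Z/1853Z)^* ≅ (Z/17Z)^* × (Z/109Z)^*. Each prime-power unit group is (Z/17Z)^* ≅ Z/16Z; (Z/109Z)^* ≅ Z/108Z. Hence Gal(Q(zeta_1853)/Q) ≅ Z/16Z × Z/108Z.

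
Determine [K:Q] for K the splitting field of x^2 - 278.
[K:Q] = 2

The polynomial x^2 - 278 is irreducible over Q since 278 is not a perfect square. Its splitting field is Q(sqrt(278)), which has degree 2 over Q.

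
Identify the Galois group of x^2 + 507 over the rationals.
Gal(K/Q) = Z/2Z (cyclic of order 2)

x^2 + 507 is irreducible over Q since -507 is not a rational square. The splitting field Q(sqrt(-507)) has degree 2 over Q, and its unique nontrivial automorphism is sqrt(-507) ↦ -sqrt(-507). Hence Gal(Q(sqrt(-507))/Q) = Z/2Z.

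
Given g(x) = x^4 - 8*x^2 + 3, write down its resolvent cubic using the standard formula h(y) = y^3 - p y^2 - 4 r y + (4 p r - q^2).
h(y) = y^3 + 8*y^2 - 12*y - 96

Identify coefficients: p = -8, q = 0, r = 3.
Plug into h(y) = y^3 - p y^2 - 4 r y + (4 p r - q^2):
  h(y) = y^3 - (-8) y^2 - 4*(3) y + (4*(-8)*(3) - (0)^2)
       = y^3 + (8) y^2 + (-12) y + (-96).
Simplifying: h(y) = y^3 + 8*y^2 - 12*y - 96.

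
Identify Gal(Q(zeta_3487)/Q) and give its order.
|Gal(Q(zeta_3487)/Q)| = phi(3487) = 3160; group ≅ (Z/3487Z)^* ≅ Z/10Z × Z/316Z

The n-th cyclotomic polynomial Φ_3487(x) is the minimal polynomial of zeta_3487 over Q and has degree phi(3487) = 3160. So Q(zeta_3487) is a degree-3160 Galois extension with Galois group (Z/3487Z)^*. By CRT, (Z/3487Z)^* ≅ (Z/11Z)^* × (Z/317Z)^*. Each prime-power unit group is (Z/11Z)^* ≅ Z/10Z; (Z/317Z)^* ≅ Z/316Z. Hence Gal(Q(zeta_3487)/Q) ≅ Z/10Z × Z/316Z.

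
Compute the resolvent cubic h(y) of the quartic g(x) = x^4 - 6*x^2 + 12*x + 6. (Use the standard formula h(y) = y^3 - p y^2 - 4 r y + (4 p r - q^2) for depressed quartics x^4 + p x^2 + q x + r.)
h(y) = y^3 + 6*y^2 - 24*y - 288

Identify coefficients: p = -6, q = 12, r = 6.
Plug into h(y) = y^3 - p y^2 - 4 r y + (4 p r - q^2):
  h(y) = y^3 - (-6) y^2 - 4*(6) y + (4*(-6)*(6) - (12)^2)
       = y^3 + (6) y^2 + (-24) y + (-288).
Simplifying: h(y) = y^3 + 6*y^2 - 24*y - 288.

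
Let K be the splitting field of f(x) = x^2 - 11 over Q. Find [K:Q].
[K:Q] = 2

The discriminant of x^2 + (0)*x + (-11) is b^2 - 4c = 0 - (-44) = 44. Since 44 is not a perfect square in Q, the polynomial is irreducible over Q. Its two roots generate a degree-2 extension, so [K:Q] = 2.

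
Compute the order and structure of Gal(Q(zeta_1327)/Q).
|Gal(Q(zeta_1327)/Q)| = phi(1327) = 1326; group ≅ (Z/1327Z)^* ≅ Z/1326Z

The n-th cyclotomic polynomial Φ_1327(x) is the minimal polynomial of zeta_1327 over Q and has degree phi(1327) = 1326. So Q(zeta_1327) is a degree-1326 Galois extension with Galois group (Z/1327Z)^*. (Z/1327Z)^* is cyclic since 1327 is an odd prime power (or 4). Hence Gal(Q(zeta_1327)/Q) ≅ Z/1326Z.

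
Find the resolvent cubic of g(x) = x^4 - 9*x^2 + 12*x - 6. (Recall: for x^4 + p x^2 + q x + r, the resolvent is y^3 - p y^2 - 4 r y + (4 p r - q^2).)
h(y) = y^3 + 9*y^2 + 24*y + 72

Identify coefficients: p = -9, q = 12, r = -6.
Plug into h(y) = y^3 - p y^2 - 4 r y + (4 p r - q^2):
  h(y) = y^3 - (-9) y^2 - 4*(-6) y + (4*(-9)*(-6) - (12)^2)
       = y^3 + (9) y^2 + (24) y + (72).
Simplifying: h(y) = y^3 + 9*y^2 + 24*y + 72.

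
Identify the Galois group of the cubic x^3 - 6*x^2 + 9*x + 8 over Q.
Gal(K/Q) = S_3 (symmetric group of order 6)

Compute the discriminant of x^3 + (-6)*x^2 + (9)*x + (8): Δ = -2592. Since Δ is not a rational square, the Galois group is not contained in A_3; it must be the full S_3 (irreducibility of the cubic rules out anything smaller).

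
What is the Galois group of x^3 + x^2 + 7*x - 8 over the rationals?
Gal(K/Q) = S_3 (symmetric group of order 6)

Compute the discriminant of x^3 + (1)*x^2 + (7)*x + (-8): Δ = -4027. Since Δ is not a rational square, the Galois group is not contained in A_3; it must be the full S_3 (irreducibility of the cubic rules out anything smaller).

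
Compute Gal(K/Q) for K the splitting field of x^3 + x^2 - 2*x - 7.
Gal(K/Q) = S_3 (symmetric group of order 6)

Compute the discriminant of x^3 + (1)*x^2 + (-2)*x + (-7): Δ = -1007. Since Δ is not a rational square, the Galois group is not contained in A_3; it must be the full S_3 (irreducibility of the cubic rules out anything smaller).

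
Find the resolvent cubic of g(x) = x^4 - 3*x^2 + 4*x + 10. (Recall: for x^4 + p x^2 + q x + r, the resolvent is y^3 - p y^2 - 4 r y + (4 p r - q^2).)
h(y) = y^3 + 3*y^2 - 40*y - 136

Identify coefficients: p = -3, q = 4, r = 10.
Plug into h(y) = y^3 - p y^2 - 4 r y + (4 p r - q^2):
  h(y) = y^3 - (-3) y^2 - 4*(10) y + (4*(-3)*(10) - (4)^2)
       = y^3 + (3) y^2 + (-40) y + (-136).
Simplifying: h(y) = y^3 + 3*y^2 - 40*y - 136.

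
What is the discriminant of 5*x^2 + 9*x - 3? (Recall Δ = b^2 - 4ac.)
Δ = 141

For a quadratic a x^2 + b x + c the discriminant is Δ = b^2 - 4ac = (9)^2 - 4*(5)*(-3) = 81 - (-60) = 141.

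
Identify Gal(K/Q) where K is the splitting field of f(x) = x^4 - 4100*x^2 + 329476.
Gal(K/Q) = Z/2Z (cyclic of order 2)

f factors as (x^2 - 4018)(x^2 - 82), so the splitting field is K = Q(sqrt(4018), sqrt(82)). The squarefree part of 4018 is 82 and the squarefree part of 82 is also 82, so sqrt(4018) and sqrt(82) are both rational multiples of sqrt(82). Hence Q(sqrt(4018)) = Q(sqrt(82)) = Q(sqrt(82)), and the splitting field collapses to a single degree-2 extension with Galois group Z/2Z.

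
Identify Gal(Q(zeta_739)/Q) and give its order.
|Gal(Q(zeta_739)/Q)| = phi(739) = 738; group ≅ (Z/739Z)^* ≅ Z/738Z

The n-th cyclotomic polynomial Φ_739(x) is the minimal polynomial of zeta_739 over Q and has degree phi(739) = 738. So Q(zeta_739) is a degree-738 Galois extension with Galois group (Z/739Z)^*. (Z/739Z)^* is cyclic since 739 is an odd prime power (or 4). Hence Gal(Q(zeta_739)/Q) ≅ Z/738Z.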